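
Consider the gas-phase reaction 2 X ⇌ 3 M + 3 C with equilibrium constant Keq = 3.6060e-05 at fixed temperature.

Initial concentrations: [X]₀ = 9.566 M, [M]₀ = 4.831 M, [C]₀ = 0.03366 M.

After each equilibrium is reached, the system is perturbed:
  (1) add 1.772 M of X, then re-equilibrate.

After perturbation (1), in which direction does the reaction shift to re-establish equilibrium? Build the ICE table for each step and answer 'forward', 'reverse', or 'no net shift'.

Direction: forward

Q₀ = 4.6989e-05 vs Keq = 3.6060e-05 ⇒ Q>K, reverse
Step 1:
                  X         M         C
  I           9.566     4.831   0.03366
  C        0.001881 -0.002821 -0.002821
  E           9.568     4.828   0.03084
  solve Keq expr → x = -9.4028e-04; check Q = 3.6060e-05
Then add 1.772 M of X.
Step 2:
                  X         M         C
  I           11.34     4.828   0.03084
  C       -0.002445  0.003668  0.003668
  E           11.34     4.832   0.03451
  solve Keq expr → x = 0.001223; check Q = 3.6060e-05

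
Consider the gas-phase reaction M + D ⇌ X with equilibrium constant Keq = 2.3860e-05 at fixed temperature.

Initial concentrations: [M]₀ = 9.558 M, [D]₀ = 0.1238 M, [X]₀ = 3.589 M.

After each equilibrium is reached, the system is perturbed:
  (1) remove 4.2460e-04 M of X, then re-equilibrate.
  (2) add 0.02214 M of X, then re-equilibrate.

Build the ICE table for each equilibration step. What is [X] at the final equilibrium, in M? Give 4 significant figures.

Q₀ = 3.033 vs Keq = 2.3860e-05 ⇒ Q>K, reverse
Step 1:
                   M          D          X
  I            9.558     0.1238      3.589
  C            3.588      3.588     -3.588
  E            13.15      3.712   0.001164
  solve Keq expr → x = -3.588; check Q = 2.3860e-05
Then remove 4.2460e-04 M of X.
Step 2:
                   M          D          X
  I            13.15      3.712 7.3959e-04
  C       -4.2443e-04 -4.2443e-04 4.2443e-04
  E            13.15      3.711   0.001164
  solve Keq expr → x = 4.2443e-04; check Q = 2.3860e-05
Then add 0.02214 M of X.
Step 3:
                   M          D          X
  I            13.15      3.711     0.0233
  C          0.02213    0.02213   -0.02213
  E            13.17      3.733   0.001173
  solve Keq expr → x = -0.02213; check Q = 2.3860e-05

[X]_eq = 0.001173 M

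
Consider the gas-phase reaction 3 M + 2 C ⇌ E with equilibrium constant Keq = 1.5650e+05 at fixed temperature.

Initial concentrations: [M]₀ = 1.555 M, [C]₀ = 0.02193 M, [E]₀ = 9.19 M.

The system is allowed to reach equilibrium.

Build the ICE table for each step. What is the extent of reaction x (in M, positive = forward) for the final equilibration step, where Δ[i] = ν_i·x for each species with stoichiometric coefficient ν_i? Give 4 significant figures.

Q₀ = 5082 vs Keq = 1.5650e+05 ⇒ Q<K, forward
Step 1:
                  M         C         E
  Initial     1.555   0.02193      9.19
  Change   -0.02681  -0.01787  0.008936
  Equil       1.528  0.004058     9.199
  solve Keq expr → x = 0.008936; check Q = 1.5650e+05

x = 0.008936 M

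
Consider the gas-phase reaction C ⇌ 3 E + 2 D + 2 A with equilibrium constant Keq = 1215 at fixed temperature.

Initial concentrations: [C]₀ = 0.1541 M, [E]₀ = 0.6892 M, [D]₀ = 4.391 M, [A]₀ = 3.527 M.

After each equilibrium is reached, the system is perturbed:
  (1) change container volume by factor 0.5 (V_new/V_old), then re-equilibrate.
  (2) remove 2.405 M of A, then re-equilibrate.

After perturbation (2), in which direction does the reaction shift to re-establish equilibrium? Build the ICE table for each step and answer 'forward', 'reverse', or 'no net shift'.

Direction: forward

Q₀ = 509.5 vs Keq = 1215 ⇒ Q<K, forward
Step 1:
                  C         E         D         A
  I          0.1541    0.6892     4.391     3.527
  C        -0.04027    0.1208   0.08055   0.08055
  E          0.1138      0.81     4.472     3.608
  solve Keq expr → x = 0.04027; check Q = 1215
Then change container volume by factor 0.5 (V_new/V_old).
Step 2:
                  C         E         D         A
  I          0.2277      1.62     8.943     7.215
  C          0.3349    -1.005   -0.6698   -0.6698
  E          0.5625    0.6154     8.273     6.545
  solve Keq expr → x = -0.3349; check Q = 1215
Then remove 2.405 M of A.
Step 3:
                  C         E         D         A
  I          0.5625    0.6154     8.273      4.14
  C        -0.05645    0.1694    0.1129    0.1129
  E          0.5061    0.7848     8.386     4.253
  solve Keq expr → x = 0.05645; check Q = 1215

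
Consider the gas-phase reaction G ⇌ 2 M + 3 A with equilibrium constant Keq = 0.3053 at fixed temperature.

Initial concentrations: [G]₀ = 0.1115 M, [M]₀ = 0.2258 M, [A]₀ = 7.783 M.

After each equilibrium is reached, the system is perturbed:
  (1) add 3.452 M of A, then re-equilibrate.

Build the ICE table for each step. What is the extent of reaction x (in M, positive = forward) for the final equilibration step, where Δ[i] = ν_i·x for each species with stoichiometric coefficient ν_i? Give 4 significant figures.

Q₀ = 215.6 vs Keq = 0.3053 ⇒ Q>K, reverse
Step 1:
                   G          M          A
  I           0.1115     0.2258      7.783
  C           0.1066    -0.2131    -0.3197
  E           0.2181    0.01266      7.463
  solve Keq expr → x = -0.1066; check Q = 0.3053
Then add 3.452 M of A.
Step 2:
                   G          M          A
  I           0.2181    0.01266      10.92
  C         0.002724  -0.005448  -0.008171
  E           0.2208   0.007208      10.91
  solve Keq expr → x = -0.002724; check Q = 0.3053

x = -0.002724 M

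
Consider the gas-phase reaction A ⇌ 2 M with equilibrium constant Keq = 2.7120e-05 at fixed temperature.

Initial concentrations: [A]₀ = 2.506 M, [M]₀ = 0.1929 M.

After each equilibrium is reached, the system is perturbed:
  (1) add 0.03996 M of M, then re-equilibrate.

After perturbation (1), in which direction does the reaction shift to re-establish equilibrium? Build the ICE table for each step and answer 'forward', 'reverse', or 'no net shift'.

Direction: reverse

Q₀ = 0.01485 vs Keq = 2.7120e-05 ⇒ Q>K, reverse
Step 1:
                    A           M
  init          2.506      0.1929
  Δ           0.09225     -0.1845
  eq            2.598    0.008394
  solve Keq expr → x = -0.09225; check Q = 2.7120e-05
Then add 0.03996 M of M.
Step 2:
                    A           M
  init          2.598     0.04835
  Δ           0.01996    -0.03993
  eq            2.618    0.008427
  solve Keq expr → x = -0.01996; check Q = 2.7120e-05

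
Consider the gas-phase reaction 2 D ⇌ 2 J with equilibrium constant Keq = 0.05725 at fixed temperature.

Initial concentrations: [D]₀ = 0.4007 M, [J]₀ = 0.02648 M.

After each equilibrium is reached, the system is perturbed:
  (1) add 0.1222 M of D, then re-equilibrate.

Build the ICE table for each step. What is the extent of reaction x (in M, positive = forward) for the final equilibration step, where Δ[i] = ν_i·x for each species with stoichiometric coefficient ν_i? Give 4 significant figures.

x = 0.0118 M

Q₀ = 0.004367 vs Keq = 0.05725 ⇒ Q<K, forward
Step 1:
                  D         J
  init       0.4007   0.02648
  Δ          -0.056     0.056
  eq         0.3447   0.08248
  solve Keq expr → x = 0.028; check Q = 0.05725
Then add 0.1222 M of D.
Step 2:
                  D         J
  init       0.4669   0.08248
  Δ        -0.02359   0.02359
  eq         0.4433    0.1061
  solve Keq expr → x = 0.0118; check Q = 0.05725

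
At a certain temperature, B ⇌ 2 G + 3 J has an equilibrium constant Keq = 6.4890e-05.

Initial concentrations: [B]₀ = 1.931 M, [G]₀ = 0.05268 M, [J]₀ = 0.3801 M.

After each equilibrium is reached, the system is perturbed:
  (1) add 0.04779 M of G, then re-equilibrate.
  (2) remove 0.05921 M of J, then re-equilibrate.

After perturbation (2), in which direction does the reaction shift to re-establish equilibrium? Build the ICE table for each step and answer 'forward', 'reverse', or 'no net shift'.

Direction: forward

Q₀ = 7.8923e-05 vs Keq = 6.4890e-05 ⇒ Q>K, reverse
Step 1:
                   B          G          J
  Initial      1.931    0.05268     0.3801
  Change    0.001897  -0.003795  -0.005692
  Equil        1.933    0.04889     0.3744
  solve Keq expr → x = -0.001897; check Q = 6.4890e-05
Then add 0.04779 M of G.
Step 2:
                   B          G          J
  Initial      1.933    0.09668     0.3744
  Change     0.01753   -0.03505   -0.05258
  Equil         1.95    0.06162     0.3218
  solve Keq expr → x = -0.01753; check Q = 6.4890e-05
Then remove 0.05921 M of J.
Step 3:
                   B          G          J
  Initial       1.95    0.06162     0.2626
  Change   -0.006604    0.01321    0.01981
  Equil        1.944    0.07483     0.2824
  solve Keq expr → x = 0.006604; check Q = 6.4890e-05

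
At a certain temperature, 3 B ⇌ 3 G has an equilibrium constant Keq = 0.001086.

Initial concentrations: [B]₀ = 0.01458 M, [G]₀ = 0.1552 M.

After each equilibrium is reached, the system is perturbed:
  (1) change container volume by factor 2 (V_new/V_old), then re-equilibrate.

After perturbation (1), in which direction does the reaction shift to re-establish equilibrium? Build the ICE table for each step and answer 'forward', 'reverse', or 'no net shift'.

Direction: no net shift

Q₀ = 1206 vs Keq = 0.001086 ⇒ Q>K, reverse
Step 1:
                   B          G
  Initial    0.01458     0.1552
  Change      0.1394    -0.1394
  Equil        0.154    0.01582
  solve Keq expr → x = -0.04646; check Q = 0.001086
Then change container volume by factor 2 (V_new/V_old).
Step 2:
                   B          G
  Initial    0.07698   0.007912
  Change           0          0
  Equil      0.07698   0.007912
  solve Keq expr → x = 0; check Q = 0.001086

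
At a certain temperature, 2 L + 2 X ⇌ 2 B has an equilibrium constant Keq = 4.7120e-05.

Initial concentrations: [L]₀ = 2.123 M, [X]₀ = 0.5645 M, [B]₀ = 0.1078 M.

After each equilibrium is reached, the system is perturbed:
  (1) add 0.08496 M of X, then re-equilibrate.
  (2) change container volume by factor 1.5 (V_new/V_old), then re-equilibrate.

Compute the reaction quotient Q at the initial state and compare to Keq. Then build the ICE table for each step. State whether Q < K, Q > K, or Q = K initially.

Q₀ = 0.008091; Q > K (proceeds reverse)

Q₀ = 0.008091 vs Keq = 4.7120e-05 ⇒ Q>K, reverse
Step 1:
                  L         X         B
  Initial     2.123    0.5645    0.1078
  Change    0.09771   0.09771  -0.09771
  Equil       2.221    0.6622   0.01009
  solve Keq expr → x = -0.04885; check Q = 4.7120e-05
Then add 0.08496 M of X.
Step 2:
                  L         X         B
  Initial     2.221    0.7472   0.01009
  Change  -0.001269 -0.001269  0.001269
  Equil       2.219    0.7459   0.01136
  solve Keq expr → x = 6.3463e-04; check Q = 4.7120e-05
Then change container volume by factor 1.5 (V_new/V_old).
Step 3:
                  L         X         B
  Initial      1.48    0.4973  0.007576
  Change   0.002491  0.002491 -0.002491
  Equil       1.482    0.4998  0.005084
  solve Keq expr → x = -0.001246; check Q = 4.7120e-05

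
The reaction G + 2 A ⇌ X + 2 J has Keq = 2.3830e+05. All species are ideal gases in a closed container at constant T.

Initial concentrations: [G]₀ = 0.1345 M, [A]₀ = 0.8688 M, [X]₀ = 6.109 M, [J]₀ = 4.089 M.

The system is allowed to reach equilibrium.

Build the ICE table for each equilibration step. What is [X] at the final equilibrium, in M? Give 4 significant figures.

[X]_eq = 6.242 M

Q₀ = 1006 vs Keq = 2.3830e+05 ⇒ Q<K, forward
Step 1:
                  G         A         X         J
  init       0.1345    0.8688     6.109     4.089
  Δ         -0.1331   -0.2663    0.1331    0.2663
  eq       0.001369    0.6025     6.242     4.355
  solve Keq expr → x = 0.1331; check Q = 2.3830e+05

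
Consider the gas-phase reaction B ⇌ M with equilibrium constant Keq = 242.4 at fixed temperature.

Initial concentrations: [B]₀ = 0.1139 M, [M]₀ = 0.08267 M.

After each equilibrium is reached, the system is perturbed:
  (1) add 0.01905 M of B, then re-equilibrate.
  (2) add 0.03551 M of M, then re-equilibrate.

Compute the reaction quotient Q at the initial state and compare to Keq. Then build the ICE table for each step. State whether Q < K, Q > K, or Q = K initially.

Q₀ = 0.7258 vs Keq = 242.4 ⇒ Q<K, forward
Step 1:
                   B          M
  Initial     0.1139    0.08267
  Change     -0.1131     0.1131
  Equil   8.0760e-04     0.1958
  solve Keq expr → x = 0.1131; check Q = 242.4
Then add 0.01905 M of B.
Step 2:
                   B          M
  Initial    0.01986     0.1958
  Change    -0.01897    0.01897
  Equil   8.8587e-04     0.2147
  solve Keq expr → x = 0.01897; check Q = 242.4
Then add 0.03551 M of M.
Step 3:
                   B          M
  Initial 8.8587e-04     0.2502
  Change  1.4589e-04 -1.4589e-04
  Equil     0.001032     0.2501
  solve Keq expr → x = -1.4589e-04; check Q = 242.4

Q₀ = 0.7258; Q < K (proceeds forward)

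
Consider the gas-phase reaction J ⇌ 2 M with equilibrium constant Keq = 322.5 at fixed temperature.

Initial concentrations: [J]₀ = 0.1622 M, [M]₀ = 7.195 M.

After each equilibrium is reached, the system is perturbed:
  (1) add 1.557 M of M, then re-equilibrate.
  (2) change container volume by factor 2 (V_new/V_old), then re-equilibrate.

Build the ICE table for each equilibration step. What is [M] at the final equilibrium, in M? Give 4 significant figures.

[M]_eq = 4.417 M

Q₀ = 319.2 vs Keq = 322.5 ⇒ Q<K, forward
Step 1:
                    J           M
  I            0.1622       7.195
  C         -0.001541    0.003083
  E            0.1607       7.198
  solve Keq expr → x = 0.001541; check Q = 322.5
Then add 1.557 M of M.
Step 2:
                    J           M
  I            0.1607       8.755
  C           0.06953     -0.1391
  E            0.2302       8.616
  solve Keq expr → x = -0.06953; check Q = 322.5
Then change container volume by factor 2 (V_new/V_old).
Step 3:
                    J           M
  I            0.1151       4.308
  C          -0.05459      0.1092
  E            0.0605       4.417
  solve Keq expr → x = 0.05459; check Q = 322.5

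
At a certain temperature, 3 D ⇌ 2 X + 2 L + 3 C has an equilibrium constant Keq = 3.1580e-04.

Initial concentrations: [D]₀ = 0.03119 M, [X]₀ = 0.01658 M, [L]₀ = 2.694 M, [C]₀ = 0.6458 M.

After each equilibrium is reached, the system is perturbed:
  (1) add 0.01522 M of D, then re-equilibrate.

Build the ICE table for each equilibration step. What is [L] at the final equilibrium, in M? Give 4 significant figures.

[L]_eq = 2.678 M

Q₀ = 17.71 vs Keq = 3.1580e-04 ⇒ Q>K, reverse
Step 1:
                   D          X          L          C
  Initial    0.03119    0.01658      2.694     0.6458
  Change      0.0246    -0.0164    -0.0164    -0.0246
  Equil      0.05579 1.7864e-04      2.678     0.6212
  solve Keq expr → x = -0.008201; check Q = 3.1580e-04
Then add 0.01522 M of D.
Step 2:
                   D          X          L          C
  Initial    0.07101 1.7864e-04      2.678     0.6212
  Change  -1.1576e-04 7.7172e-05 7.7172e-05 1.1576e-04
  Equil       0.0709 2.5581e-04      2.678     0.6213
  solve Keq expr → x = 3.8586e-05; check Q = 3.1580e-04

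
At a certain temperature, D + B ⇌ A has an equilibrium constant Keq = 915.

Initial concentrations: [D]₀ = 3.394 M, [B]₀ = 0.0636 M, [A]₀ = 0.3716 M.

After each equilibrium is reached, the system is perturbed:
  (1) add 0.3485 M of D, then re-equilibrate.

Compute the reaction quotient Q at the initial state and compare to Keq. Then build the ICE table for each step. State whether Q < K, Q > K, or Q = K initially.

Q₀ = 1.721; Q < K (proceeds forward)

Q₀ = 1.721 vs Keq = 915 ⇒ Q<K, forward
Step 1:
                    D           B           A
  init          3.394      0.0636      0.3716
  Δ          -0.06346    -0.06346     0.06346
  eq            3.331  1.4276e-04      0.4351
  solve Keq expr → x = 0.06346; check Q = 915
Then add 0.3485 M of D.
Step 2:
                    D           B           A
  init          3.679  1.4276e-04      0.4351
  Δ       -1.3519e-05 -1.3519e-05  1.3519e-05
  eq            3.679  1.2924e-04      0.4351
  solve Keq expr → x = 1.3519e-05; check Q = 915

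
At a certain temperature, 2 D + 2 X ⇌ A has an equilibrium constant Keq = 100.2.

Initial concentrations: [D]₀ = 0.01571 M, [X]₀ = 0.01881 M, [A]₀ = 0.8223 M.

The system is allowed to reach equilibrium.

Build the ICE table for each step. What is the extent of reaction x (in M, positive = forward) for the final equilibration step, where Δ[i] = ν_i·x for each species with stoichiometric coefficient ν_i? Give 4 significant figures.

Q₀ = 9.4167e+06 vs Keq = 100.2 ⇒ Q>K, reverse
Step 1:
                   D          X          A
  I          0.01571    0.01881     0.8223
  C           0.2705     0.2705    -0.1353
  E           0.2862     0.2893      0.687
  solve Keq expr → x = -0.1353; check Q = 100.2

x = -0.1353 M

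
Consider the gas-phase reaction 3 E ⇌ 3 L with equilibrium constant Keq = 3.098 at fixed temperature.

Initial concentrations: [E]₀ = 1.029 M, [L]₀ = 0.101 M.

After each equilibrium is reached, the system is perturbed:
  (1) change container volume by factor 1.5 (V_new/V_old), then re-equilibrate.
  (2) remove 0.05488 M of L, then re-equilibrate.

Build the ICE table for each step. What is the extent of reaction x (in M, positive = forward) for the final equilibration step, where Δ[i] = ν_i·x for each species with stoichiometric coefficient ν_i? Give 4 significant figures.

x = 0.007443 M

Q₀ = 9.4562e-04 vs Keq = 3.098 ⇒ Q<K, forward
Step 1:
                   E          L
  init         1.029      0.101
  Δ          -0.5692     0.5692
  eq          0.4598     0.6702
  solve Keq expr → x = 0.1897; check Q = 3.098
Then change container volume by factor 1.5 (V_new/V_old).
Step 2:
                   E          L
  init        0.3065     0.4468
  Δ                0          0
  eq          0.3065     0.4468
  solve Keq expr → x = 0; check Q = 3.098
Then remove 0.05488 M of L.
Step 3:
                   E          L
  init        0.3065     0.3919
  Δ         -0.02233    0.02233
  eq          0.2842     0.4143
  solve Keq expr → x = 0.007443; check Q = 3.098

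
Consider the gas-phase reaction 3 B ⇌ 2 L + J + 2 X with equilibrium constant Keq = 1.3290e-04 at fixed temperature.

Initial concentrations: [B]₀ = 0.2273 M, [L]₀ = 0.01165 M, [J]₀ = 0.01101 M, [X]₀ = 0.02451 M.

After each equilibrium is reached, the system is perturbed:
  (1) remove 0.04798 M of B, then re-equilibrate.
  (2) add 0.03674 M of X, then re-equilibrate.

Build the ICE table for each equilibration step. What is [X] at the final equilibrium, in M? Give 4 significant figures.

Q₀ = 7.6441e-08 vs Keq = 1.3290e-04 ⇒ Q<K, forward
Step 1:
                    B           L           J           X
  I            0.2273     0.01165     0.01101     0.02451
  C           -0.0681      0.0454      0.0227      0.0454
  E            0.1592     0.05705     0.03371     0.06991
  solve Keq expr → x = 0.0227; check Q = 1.3290e-04
Then remove 0.04798 M of B.
Step 2:
                    B           L           J           X
  I            0.1112     0.05705     0.03371     0.06991
  C           0.01315   -0.008765   -0.004382   -0.008765
  E            0.1244     0.04829     0.02933     0.06115
  solve Keq expr → x = -0.004382; check Q = 1.3290e-04
Then add 0.03674 M of X.
Step 3:
                    B           L           J           X
  I            0.1244     0.04829     0.02933     0.09789
  C           0.01182   -0.007882   -0.003941   -0.007882
  E            0.1362      0.0404     0.02539        0.09
  solve Keq expr → x = -0.003941; check Q = 1.3290e-04

[X]_eq = 0.09 M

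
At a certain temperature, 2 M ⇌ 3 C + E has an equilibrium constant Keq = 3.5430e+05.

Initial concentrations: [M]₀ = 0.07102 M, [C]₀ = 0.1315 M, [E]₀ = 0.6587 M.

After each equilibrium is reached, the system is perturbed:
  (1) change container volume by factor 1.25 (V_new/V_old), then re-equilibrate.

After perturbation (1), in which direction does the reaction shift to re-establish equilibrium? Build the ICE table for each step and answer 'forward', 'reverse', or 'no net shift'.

Direction: forward

Q₀ = 0.297 vs Keq = 3.5430e+05 ⇒ Q<K, forward
Step 1:
                   M          C          E
  Initial    0.07102     0.1315     0.6587
  Change    -0.07086     0.1063    0.03543
  Equil   1.6230e-04     0.2378     0.6941
  solve Keq expr → x = 0.03543; check Q = 3.5430e+05
Then change container volume by factor 1.25 (V_new/V_old).
Step 2:
                   M          C          E
  Initial 1.2984e-04     0.1902     0.5553
  Change  -2.5935e-05 3.8902e-05 1.2967e-05
  Equil   1.0390e-04     0.1903     0.5553
  solve Keq expr → x = 1.2967e-05; check Q = 3.5430e+05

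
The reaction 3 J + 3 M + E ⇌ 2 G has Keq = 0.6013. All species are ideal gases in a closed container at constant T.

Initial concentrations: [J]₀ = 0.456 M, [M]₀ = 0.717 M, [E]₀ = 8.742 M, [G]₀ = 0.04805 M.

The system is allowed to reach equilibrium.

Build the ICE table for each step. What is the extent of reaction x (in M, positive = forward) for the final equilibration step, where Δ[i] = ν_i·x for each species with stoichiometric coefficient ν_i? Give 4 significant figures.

x = 0.05303 M

Q₀ = 0.007557 vs Keq = 0.6013 ⇒ Q<K, forward
Step 1:
                  J         M         E         G
  init        0.456     0.717     8.742   0.04805
  Δ         -0.1591   -0.1591  -0.05303    0.1061
  eq         0.2969    0.5579     8.689    0.1541
  solve Keq expr → x = 0.05303; check Q = 0.6013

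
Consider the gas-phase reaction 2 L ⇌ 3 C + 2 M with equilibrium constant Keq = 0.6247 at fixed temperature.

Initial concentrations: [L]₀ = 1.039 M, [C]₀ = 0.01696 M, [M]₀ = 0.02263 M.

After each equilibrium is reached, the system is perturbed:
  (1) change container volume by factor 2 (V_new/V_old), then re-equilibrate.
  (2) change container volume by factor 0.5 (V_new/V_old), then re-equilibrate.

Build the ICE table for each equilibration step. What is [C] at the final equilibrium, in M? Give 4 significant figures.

[C]_eq = 0.8108 M

Q₀ = 2.3143e-09 vs Keq = 0.6247 ⇒ Q<K, forward
Step 1:
                  L         C         M
  init        1.039   0.01696   0.02263
  Δ         -0.5292    0.7938    0.5292
  eq         0.5098    0.8108    0.5519
  solve Keq expr → x = 0.2646; check Q = 0.6247
Then change container volume by factor 2 (V_new/V_old).
Step 2:
                  L         C         M
  init       0.2549    0.4054    0.2759
  Δ        -0.08152    0.1223   0.08152
  eq         0.1734    0.5277    0.3575
  solve Keq expr → x = 0.04076; check Q = 0.6247
Then change container volume by factor 0.5 (V_new/V_old).
Step 3:
                  L         C         M
  init       0.3467     1.055    0.7149
  Δ           0.163   -0.2446    -0.163
  eq         0.5098    0.8108    0.5519
  solve Keq expr → x = -0.08152; check Q = 0.6247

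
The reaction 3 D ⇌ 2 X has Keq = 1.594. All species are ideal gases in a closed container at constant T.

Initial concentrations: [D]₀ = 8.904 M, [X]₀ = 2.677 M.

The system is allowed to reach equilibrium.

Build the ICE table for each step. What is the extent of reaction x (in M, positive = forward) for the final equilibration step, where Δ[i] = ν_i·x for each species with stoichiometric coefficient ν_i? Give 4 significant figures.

x = 1.964 M

Q₀ = 0.01015 vs Keq = 1.594 ⇒ Q<K, forward
Step 1:
                   D          X
  Initial      8.904      2.677
  Change      -5.891      3.927
  Equil        3.013      6.604
  solve Keq expr → x = 1.964; check Q = 1.594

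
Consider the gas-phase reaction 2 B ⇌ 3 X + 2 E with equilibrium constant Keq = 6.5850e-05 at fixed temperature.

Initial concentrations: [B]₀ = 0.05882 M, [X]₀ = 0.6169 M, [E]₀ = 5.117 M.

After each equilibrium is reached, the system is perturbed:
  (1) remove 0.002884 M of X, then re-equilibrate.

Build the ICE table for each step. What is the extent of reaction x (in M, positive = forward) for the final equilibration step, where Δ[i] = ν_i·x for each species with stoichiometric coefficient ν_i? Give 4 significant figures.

x = 9.5270e-04 M

Q₀ = 1777 vs Keq = 6.5850e-05 ⇒ Q>K, reverse
Step 1:
                   B          X          E
  I          0.05882     0.6169      5.117
  C           0.4055    -0.6083    -0.4055
  E           0.4643   0.008616      4.711
  solve Keq expr → x = -0.2028; check Q = 6.5850e-05
Then remove 0.002884 M of X.
Step 2:
                   B          X          E
  I           0.4643   0.005732      4.711
  C        -0.001905   0.002858   0.001905
  E           0.4624    0.00859      4.713
  solve Keq expr → x = 9.5270e-04; check Q = 6.5850e-05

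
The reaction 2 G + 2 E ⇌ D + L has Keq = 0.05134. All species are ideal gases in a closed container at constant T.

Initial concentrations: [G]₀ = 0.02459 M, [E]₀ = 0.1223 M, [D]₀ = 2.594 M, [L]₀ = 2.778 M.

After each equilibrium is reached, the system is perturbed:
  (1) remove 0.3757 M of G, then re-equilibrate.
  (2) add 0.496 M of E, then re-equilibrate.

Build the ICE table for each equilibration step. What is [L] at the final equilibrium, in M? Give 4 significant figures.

[L]_eq = 1.553 M

Q₀ = 7.9677e+05 vs Keq = 0.05134 ⇒ Q>K, reverse
Step 1:
                   G          E          D          L
  I          0.02459     0.1223      2.594      2.778
  C             2.46       2.46      -1.23      -1.23
  E            2.484      2.582      1.364      1.548
  solve Keq expr → x = -1.23; check Q = 0.05134
Then remove 0.3757 M of G.
Step 2:
                   G          E          D          L
  I            2.108      2.582      1.364      1.548
  C           0.1378     0.1378    -0.0689    -0.0689
  E            2.246       2.72      1.295      1.479
  solve Keq expr → x = -0.0689; check Q = 0.05134
Then add 0.496 M of E.
Step 3:
                   G          E          D          L
  I            2.246      3.216      1.295      1.479
  C          -0.1481    -0.1481    0.07403    0.07403
  E            2.098      3.068      1.369      1.553
  solve Keq expr → x = 0.07403; check Q = 0.05134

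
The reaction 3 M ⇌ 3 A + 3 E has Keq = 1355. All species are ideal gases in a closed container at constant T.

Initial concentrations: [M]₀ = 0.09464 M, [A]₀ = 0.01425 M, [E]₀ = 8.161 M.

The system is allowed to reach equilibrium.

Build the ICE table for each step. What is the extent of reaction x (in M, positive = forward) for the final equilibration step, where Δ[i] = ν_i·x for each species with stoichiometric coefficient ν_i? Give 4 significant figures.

Q₀ = 1.855 vs Keq = 1355 ⇒ Q<K, forward
Step 1:
                   M          A          E
  init       0.09464    0.01425      8.161
  Δ         -0.04826    0.04826    0.04826
  eq         0.04638    0.06251      8.209
  solve Keq expr → x = 0.01609; check Q = 1355

x = 0.01609 M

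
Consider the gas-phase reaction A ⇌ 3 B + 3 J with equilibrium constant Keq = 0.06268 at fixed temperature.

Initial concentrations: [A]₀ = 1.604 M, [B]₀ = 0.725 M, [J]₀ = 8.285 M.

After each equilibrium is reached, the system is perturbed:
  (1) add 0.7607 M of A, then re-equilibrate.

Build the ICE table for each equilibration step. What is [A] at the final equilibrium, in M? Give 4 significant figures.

Q₀ = 135.1 vs Keq = 0.06268 ⇒ Q>K, reverse
Step 1:
                  A         B         J
  I           1.604     0.725     8.285
  C          0.2204   -0.6613   -0.6613
  E           1.824   0.06367     7.624
  solve Keq expr → x = -0.2204; check Q = 0.06268
Then add 0.7607 M of A.
Step 2:
                  A         B         J
  I           2.585   0.06367     7.624
  C       -0.002582  0.007747  0.007747
  E           2.583   0.07141     7.631
  solve Keq expr → x = 0.002582; check Q = 0.06268

[A]_eq = 2.583 M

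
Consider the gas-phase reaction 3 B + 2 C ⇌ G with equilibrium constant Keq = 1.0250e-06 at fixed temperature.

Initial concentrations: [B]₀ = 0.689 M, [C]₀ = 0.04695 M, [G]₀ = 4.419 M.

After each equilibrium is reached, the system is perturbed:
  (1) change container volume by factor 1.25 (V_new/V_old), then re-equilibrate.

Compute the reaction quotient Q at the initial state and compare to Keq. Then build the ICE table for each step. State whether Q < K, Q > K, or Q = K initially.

Q₀ = 6129; Q > K (proceeds reverse)

Q₀ = 6129 vs Keq = 1.0250e-06 ⇒ Q>K, reverse
Step 1:
                  B         C         G
  Initial     0.689   0.04695     4.419
  Change      12.72     8.479    -4.239
  Equil       13.41     8.526    0.1796
  solve Keq expr → x = -4.239; check Q = 1.0250e-06
Then change container volume by factor 1.25 (V_new/V_old).
Step 2:
                  B         C         G
  Initial     10.73     6.821    0.1437
  Change     0.2339    0.1559  -0.07797
  Equil       10.96     6.977   0.06568
  solve Keq expr → x = -0.07797; check Q = 1.0250e-06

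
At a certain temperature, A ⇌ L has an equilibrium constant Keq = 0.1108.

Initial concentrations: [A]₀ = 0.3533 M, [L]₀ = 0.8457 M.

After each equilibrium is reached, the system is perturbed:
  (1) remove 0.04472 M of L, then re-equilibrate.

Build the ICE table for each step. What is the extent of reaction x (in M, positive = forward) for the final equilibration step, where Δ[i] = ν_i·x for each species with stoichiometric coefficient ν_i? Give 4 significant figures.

x = 0.04026 M

Q₀ = 2.394 vs Keq = 0.1108 ⇒ Q>K, reverse
Step 1:
                    A           L
  Initial      0.3533      0.8457
  Change       0.7261     -0.7261
  Equil         1.079      0.1196
  solve Keq expr → x = -0.7261; check Q = 0.1108
Then remove 0.04472 M of L.
Step 2:
                    A           L
  Initial       1.079     0.07488
  Change     -0.04026     0.04026
  Equil         1.039      0.1151
  solve Keq expr → x = 0.04026; check Q = 0.1108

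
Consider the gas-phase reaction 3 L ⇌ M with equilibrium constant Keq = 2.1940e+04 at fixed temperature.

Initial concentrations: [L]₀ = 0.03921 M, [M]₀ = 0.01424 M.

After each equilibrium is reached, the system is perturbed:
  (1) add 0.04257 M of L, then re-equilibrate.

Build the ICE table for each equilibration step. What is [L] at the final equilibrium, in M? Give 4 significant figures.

Q₀ = 236.2 vs Keq = 2.1940e+04 ⇒ Q<K, forward
Step 1:
                   L          M
  Initial    0.03921    0.01424
  Change    -0.02892   0.009641
  Equil      0.01029    0.02388
  solve Keq expr → x = 0.009641; check Q = 2.1940e+04
Then add 0.04257 M of L.
Step 2:
                   L          M
  Initial    0.05286    0.02388
  Change     -0.0409    0.01363
  Equil      0.01196    0.03751
  solve Keq expr → x = 0.01363; check Q = 2.1940e+04

[L]_eq = 0.01196 M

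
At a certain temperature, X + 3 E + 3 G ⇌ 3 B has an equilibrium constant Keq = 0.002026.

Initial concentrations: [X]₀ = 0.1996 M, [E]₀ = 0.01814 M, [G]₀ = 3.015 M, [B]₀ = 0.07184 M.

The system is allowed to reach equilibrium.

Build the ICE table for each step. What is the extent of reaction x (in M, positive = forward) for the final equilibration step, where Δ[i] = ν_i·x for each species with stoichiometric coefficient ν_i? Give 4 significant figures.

x = -0.01826 M

Q₀ = 11.35 vs Keq = 0.002026 ⇒ Q>K, reverse
Step 1:
                   X          E          G          B
  init        0.1996    0.01814      3.015    0.07184
  Δ          0.01826    0.05479    0.05479   -0.05479
  eq          0.2179    0.07293       3.07    0.01705
  solve Keq expr → x = -0.01826; check Q = 0.002026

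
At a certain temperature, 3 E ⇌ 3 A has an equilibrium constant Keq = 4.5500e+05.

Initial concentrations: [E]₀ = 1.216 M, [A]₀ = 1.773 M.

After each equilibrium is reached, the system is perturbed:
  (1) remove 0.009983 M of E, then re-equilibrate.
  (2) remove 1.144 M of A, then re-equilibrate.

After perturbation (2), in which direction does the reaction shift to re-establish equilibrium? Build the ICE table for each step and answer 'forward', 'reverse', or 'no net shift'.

Direction: forward

Q₀ = 3.1 vs Keq = 4.5500e+05 ⇒ Q<K, forward
Step 1:
                  E         A
  I           1.216     1.773
  C          -1.178     1.178
  E         0.03836     2.951
  solve Keq expr → x = 0.3925; check Q = 4.5500e+05
Then remove 0.009983 M of E.
Step 2:
                  E         A
  I         0.02838     2.951
  C        0.009855 -0.009855
  E         0.03823     2.941
  solve Keq expr → x = -0.003285; check Q = 4.5500e+05
Then remove 1.144 M of A.
Step 3:
                  E         A
  I         0.03823     1.797
  C        -0.01468   0.01468
  E         0.02355     1.811
  solve Keq expr → x = 0.004894; check Q = 4.5500e+05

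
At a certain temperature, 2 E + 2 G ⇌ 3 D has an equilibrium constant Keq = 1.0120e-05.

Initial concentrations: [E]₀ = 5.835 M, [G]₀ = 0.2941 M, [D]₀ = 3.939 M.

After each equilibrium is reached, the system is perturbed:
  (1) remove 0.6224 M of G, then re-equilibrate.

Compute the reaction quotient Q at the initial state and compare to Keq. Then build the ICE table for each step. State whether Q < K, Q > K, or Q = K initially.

Q₀ = 20.75; Q > K (proceeds reverse)

Q₀ = 20.75 vs Keq = 1.0120e-05 ⇒ Q>K, reverse
Step 1:
                  E         G         D
  I           5.835    0.2941     3.939
  C           2.508     2.508    -3.762
  E           8.343     2.802    0.1769
  solve Keq expr → x = -1.254; check Q = 1.0120e-05
Then remove 0.6224 M of G.
Step 2:
                  E         G         D
  I           8.343      2.18    0.1769
  C          0.0175    0.0175  -0.02626
  E           8.361     2.197    0.1506
  solve Keq expr → x = -0.008752; check Q = 1.0120e-05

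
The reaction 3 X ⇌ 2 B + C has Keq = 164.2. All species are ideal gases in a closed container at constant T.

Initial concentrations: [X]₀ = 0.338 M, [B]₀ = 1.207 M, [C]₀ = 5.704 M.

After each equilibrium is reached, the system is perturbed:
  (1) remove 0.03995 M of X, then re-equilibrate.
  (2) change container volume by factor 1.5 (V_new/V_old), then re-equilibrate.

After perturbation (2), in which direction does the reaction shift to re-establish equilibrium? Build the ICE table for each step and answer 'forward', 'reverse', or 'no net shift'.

Direction: no net shift

Q₀ = 215.2 vs Keq = 164.2 ⇒ Q>K, reverse
Step 1:
                  X         B         C
  init        0.338     1.207     5.704
  Δ         0.02788  -0.01859 -0.009295
  eq         0.3659     1.188     5.695
  solve Keq expr → x = -0.009295; check Q = 164.2
Then remove 0.03995 M of X.
Step 2:
                  X         B         C
  init       0.3259     1.188     5.695
  Δ         0.03491  -0.02327  -0.01164
  eq         0.3608     1.165     5.683
  solve Keq expr → x = -0.01164; check Q = 164.2
Then change container volume by factor 1.5 (V_new/V_old).
Step 3:
                  X         B         C
  init       0.2406    0.7768     3.789
  Δ               0         0         0
  eq         0.2406    0.7768     3.789
  solve Keq expr → x = 0; check Q = 164.2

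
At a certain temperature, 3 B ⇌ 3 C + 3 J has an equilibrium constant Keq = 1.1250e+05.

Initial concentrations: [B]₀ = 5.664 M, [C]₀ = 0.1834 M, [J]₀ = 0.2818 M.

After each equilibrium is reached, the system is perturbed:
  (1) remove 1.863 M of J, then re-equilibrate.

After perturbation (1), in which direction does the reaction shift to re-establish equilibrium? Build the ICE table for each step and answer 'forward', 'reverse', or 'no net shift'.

Q₀ = 7.5972e-07 vs Keq = 1.1250e+05 ⇒ Q<K, forward
Step 1:
                  B         C         J
  I           5.664    0.1834    0.2818
  C           -5.08      5.08      5.08
  E          0.5845     5.263     5.361
  solve Keq expr → x = 1.693; check Q = 1.1250e+05
Then remove 1.863 M of J.
Step 2:
                  B         C         J
  I          0.5845     5.263     3.498
  C         -0.1714    0.1714    0.1714
  E          0.4131     5.434      3.67
  solve Keq expr → x = 0.05713; check Q = 1.1250e+05

Direction: forward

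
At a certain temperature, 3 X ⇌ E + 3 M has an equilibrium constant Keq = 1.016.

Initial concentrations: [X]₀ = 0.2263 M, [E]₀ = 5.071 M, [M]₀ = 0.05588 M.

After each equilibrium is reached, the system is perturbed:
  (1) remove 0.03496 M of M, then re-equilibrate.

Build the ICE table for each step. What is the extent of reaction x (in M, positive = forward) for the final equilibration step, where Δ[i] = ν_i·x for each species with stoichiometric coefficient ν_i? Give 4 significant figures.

Q₀ = 0.07635 vs Keq = 1.016 ⇒ Q<K, forward
Step 1:
                  X         E         M
  init       0.2263     5.071   0.05588
  Δ        -0.04822   0.01607   0.04822
  eq         0.1781     5.087    0.1041
  solve Keq expr → x = 0.01607; check Q = 1.016
Then remove 0.03496 M of M.
Step 2:
                  X         E         M
  init       0.1781     5.087   0.06914
  Δ        -0.02204  0.007345   0.02204
  eq          0.156     5.094   0.09117
  solve Keq expr → x = 0.007345; check Q = 1.016

x = 0.007345 M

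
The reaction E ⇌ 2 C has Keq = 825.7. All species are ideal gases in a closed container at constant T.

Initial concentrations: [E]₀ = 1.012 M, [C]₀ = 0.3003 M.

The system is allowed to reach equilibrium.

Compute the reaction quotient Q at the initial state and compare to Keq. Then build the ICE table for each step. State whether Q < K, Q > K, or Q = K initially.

Q₀ = 0.08911 vs Keq = 825.7 ⇒ Q<K, forward
Step 1:
                   E          C
  I            1.012     0.3003
  C           -1.006      2.011
  E          0.00647      2.311
  solve Keq expr → x = 1.006; check Q = 825.7

Q₀ = 0.08911; Q < K (proceeds forward)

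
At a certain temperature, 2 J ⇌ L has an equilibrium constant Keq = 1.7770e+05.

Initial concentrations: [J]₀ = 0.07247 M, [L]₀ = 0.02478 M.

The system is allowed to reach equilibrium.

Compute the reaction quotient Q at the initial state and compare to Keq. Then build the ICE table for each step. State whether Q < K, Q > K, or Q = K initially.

Q₀ = 4.718; Q < K (proceeds forward)

Q₀ = 4.718 vs Keq = 1.7770e+05 ⇒ Q<K, forward
Step 1:
                  J         L
  Initial   0.07247   0.02478
  Change   -0.07189   0.03594
  Equil   5.8456e-04   0.06072
  solve Keq expr → x = 0.03594; check Q = 1.7770e+05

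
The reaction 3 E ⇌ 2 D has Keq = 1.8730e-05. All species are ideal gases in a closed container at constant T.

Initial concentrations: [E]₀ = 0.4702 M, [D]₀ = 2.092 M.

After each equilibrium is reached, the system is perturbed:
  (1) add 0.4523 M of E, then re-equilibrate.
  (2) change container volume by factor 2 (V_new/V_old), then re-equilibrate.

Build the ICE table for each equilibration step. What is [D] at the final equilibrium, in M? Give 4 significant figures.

[D]_eq = 0.01235 M

Q₀ = 42.1 vs Keq = 1.8730e-05 ⇒ Q>K, reverse
Step 1:
                    E           D
  Initial      0.4702       2.092
  Change        3.094      -2.063
  Equil         3.565     0.02913
  solve Keq expr → x = -1.031; check Q = 1.8730e-05
Then add 0.4523 M of E.
Step 2:
                    E           D
  Initial       4.017     0.02913
  Change     -0.00841    0.005606
  Equil         4.008     0.03473
  solve Keq expr → x = 0.002803; check Q = 1.8730e-05
Then change container volume by factor 2 (V_new/V_old).
Step 3:
                    E           D
  Initial       2.004     0.01737
  Change     0.007526   -0.005017
  Equil         2.012     0.01235
  solve Keq expr → x = -0.002509; check Q = 1.8730e-05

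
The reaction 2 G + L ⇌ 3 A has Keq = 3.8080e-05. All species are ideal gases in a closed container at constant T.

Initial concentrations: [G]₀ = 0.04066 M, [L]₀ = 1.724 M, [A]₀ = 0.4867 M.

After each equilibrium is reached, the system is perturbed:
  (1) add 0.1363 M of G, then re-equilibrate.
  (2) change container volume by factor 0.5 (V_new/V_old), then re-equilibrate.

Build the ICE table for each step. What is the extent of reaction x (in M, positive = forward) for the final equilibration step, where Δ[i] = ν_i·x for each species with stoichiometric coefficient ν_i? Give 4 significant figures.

Q₀ = 40.45 vs Keq = 3.8080e-05 ⇒ Q>K, reverse
Step 1:
                   G          L          A
  I          0.04066      1.724     0.4867
  C           0.3107     0.1553     -0.466
  E           0.3513      1.879    0.02067
  solve Keq expr → x = -0.1553; check Q = 3.8080e-05
Then add 0.1363 M of G.
Step 2:
                   G          L          A
  I           0.4876      1.879    0.02067
  C        -0.003284  -0.001642   0.004926
  E           0.4844      1.878     0.0256
  solve Keq expr → x = 0.001642; check Q = 3.8080e-05
Then change container volume by factor 0.5 (V_new/V_old).
Step 3:
                   G          L          A
  I           0.9687      3.755     0.0512
  C                0          0          0
  E           0.9687      3.755     0.0512
  solve Keq expr → x = 0; check Q = 3.8080e-05

x = 0 M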